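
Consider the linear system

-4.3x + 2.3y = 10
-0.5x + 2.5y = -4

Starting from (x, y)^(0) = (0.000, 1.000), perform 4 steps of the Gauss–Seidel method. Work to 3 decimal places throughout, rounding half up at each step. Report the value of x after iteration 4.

Iteration 1:
  x = (10 - (2.3)·1.000) / (-4.3) = -1.791
  y = (-4 - (-0.5)·-1.791) / (2.5) = -1.958
Iteration 2:
  x = (10 - (2.3)·-1.958) / (-4.3) = -3.373
  y = (-4 - (-0.5)·-3.373) / (2.5) = -2.275
Iteration 3:
  x = (10 - (2.3)·-2.275) / (-4.3) = -3.542
  y = (-4 - (-0.5)·-3.542) / (2.5) = -2.308
Iteration 4:
  x = (10 - (2.3)·-2.308) / (-4.3) = -3.560
  y = (-4 - (-0.5)·-3.560) / (2.5) = -2.312

-3.560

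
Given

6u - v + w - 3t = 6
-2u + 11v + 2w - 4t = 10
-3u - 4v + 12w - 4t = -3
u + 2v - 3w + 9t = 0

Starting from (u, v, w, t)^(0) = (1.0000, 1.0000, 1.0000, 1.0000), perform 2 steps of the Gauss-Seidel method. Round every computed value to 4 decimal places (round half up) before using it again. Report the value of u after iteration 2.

0.9924

Iteration 1:
  u = (6 - (-1)·1.0000 - (1)·1.0000 - (-3)·1.0000) / (6) = 1.5000
  v = (10 - (-2)·1.5000 - (2)·1.0000 - (-4)·1.0000) / (11) = 1.3636
  w = (-3 - (-3)·1.5000 - (-4)·1.3636 - (-4)·1.0000) / (12) = 0.9129
  t = (0 - (1)·1.5000 - (2)·1.3636 - (-3)·0.9129) / (9) = -0.1654
Iteration 2:
  u = (6 - (-1)·1.3636 - (1)·0.9129 - (-3)·-0.1654) / (6) = 0.9924
  v = (10 - (-2)·0.9924 - (2)·0.9129 - (-4)·-0.1654) / (11) = 0.8634
  w = (-3 - (-3)·0.9924 - (-4)·0.8634 - (-4)·-0.1654) / (12) = 0.2308
  t = (0 - (1)·0.9924 - (2)·0.8634 - (-3)·0.2308) / (9) = -0.2252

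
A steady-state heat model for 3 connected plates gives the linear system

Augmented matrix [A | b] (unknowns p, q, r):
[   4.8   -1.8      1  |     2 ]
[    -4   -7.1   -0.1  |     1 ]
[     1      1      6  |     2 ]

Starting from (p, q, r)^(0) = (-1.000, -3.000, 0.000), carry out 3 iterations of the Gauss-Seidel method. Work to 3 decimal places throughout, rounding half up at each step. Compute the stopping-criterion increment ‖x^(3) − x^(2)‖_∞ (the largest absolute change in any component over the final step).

Iteration 1:
  p = (2 - (-1.8)·-3.000 - (1)·0.000) / (4.8) = -0.708
  q = (1 - (-4)·-0.708 - (-0.1)·0.000) / (-7.1) = 0.258
  r = (2 - (1)·-0.708 - (1)·0.258) / (6) = 0.408
Iteration 2:
  p = (2 - (-1.8)·0.258 - (1)·0.408) / (4.8) = 0.428
  q = (1 - (-4)·0.428 - (-0.1)·0.408) / (-7.1) = -0.388
  r = (2 - (1)·0.428 - (1)·-0.388) / (6) = 0.327
Iteration 3:
  p = (2 - (-1.8)·-0.388 - (1)·0.327) / (4.8) = 0.203
  q = (1 - (-4)·0.203 - (-0.1)·0.327) / (-7.1) = -0.260
  r = (2 - (1)·0.203 - (1)·-0.260) / (6) = 0.343
Change: (-0.225, 0.128, 0.016) → max |·| = 0.225

0.225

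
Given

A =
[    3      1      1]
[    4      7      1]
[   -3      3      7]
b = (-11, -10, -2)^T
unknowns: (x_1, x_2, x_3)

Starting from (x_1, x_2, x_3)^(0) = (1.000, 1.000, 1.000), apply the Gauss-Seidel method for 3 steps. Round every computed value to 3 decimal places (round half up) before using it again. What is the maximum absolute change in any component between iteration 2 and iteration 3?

0.137

Iteration 1:
  x_1 = (-11 - (1)·1.000 - (1)·1.000) / (3) = -4.333
  x_2 = (-10 - (4)·-4.333 - (1)·1.000) / (7) = 0.905
  x_3 = (-2 - (-3)·-4.333 - (3)·0.905) / (7) = -2.531
Iteration 2:
  x_1 = (-11 - (1)·0.905 - (1)·-2.531) / (3) = -3.125
  x_2 = (-10 - (4)·-3.125 - (1)·-2.531) / (7) = 0.719
  x_3 = (-2 - (-3)·-3.125 - (3)·0.719) / (7) = -1.933
Iteration 3:
  x_1 = (-11 - (1)·0.719 - (1)·-1.933) / (3) = -3.262
  x_2 = (-10 - (4)·-3.262 - (1)·-1.933) / (7) = 0.712
  x_3 = (-2 - (-3)·-3.262 - (3)·0.712) / (7) = -1.989
Change: (-0.137, -0.007, -0.056) → max |·| = 0.137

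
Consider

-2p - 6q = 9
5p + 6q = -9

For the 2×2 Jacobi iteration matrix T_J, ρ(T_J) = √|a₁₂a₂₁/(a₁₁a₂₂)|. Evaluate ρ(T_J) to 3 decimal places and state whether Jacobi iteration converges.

1.581

a₁₂a₂₁/(a₁₁a₂₂) = (-6)·(5) / ((-2)·(6)) = 2.500000
ρ = √|2.500000| = √2.500000 = 1.581
ρ > 1, so Jacobi diverges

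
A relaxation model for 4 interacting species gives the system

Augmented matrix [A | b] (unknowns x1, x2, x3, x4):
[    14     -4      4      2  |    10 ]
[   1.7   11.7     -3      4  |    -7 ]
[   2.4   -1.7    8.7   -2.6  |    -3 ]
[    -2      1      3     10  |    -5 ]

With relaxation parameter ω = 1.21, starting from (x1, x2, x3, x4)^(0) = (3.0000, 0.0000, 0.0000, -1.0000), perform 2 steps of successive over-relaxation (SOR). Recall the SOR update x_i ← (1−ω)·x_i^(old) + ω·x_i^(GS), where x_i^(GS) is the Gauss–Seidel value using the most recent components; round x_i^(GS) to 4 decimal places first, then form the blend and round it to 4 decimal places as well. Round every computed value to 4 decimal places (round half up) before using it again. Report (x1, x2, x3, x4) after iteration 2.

Iteration 1:
  x1: GS value = (10 - (-4)·0.0000 - (4)·0.0000 - (2)·-1.0000) / (14) = 0.8571;  x1 ← (1−ω)·3.0000 + ω·0.8571 = 0.4071
  x2: GS value = (-7 - (1.7)·0.4071 - (-3)·0.0000 - (4)·-1.0000) / (11.7) = -0.3156;  x2 ← (1−ω)·0.0000 + ω·-0.3156 = -0.3819
  x3: GS value = (-3 - (2.4)·0.4071 - (-1.7)·-0.3819 - (-2.6)·-1.0000) / (8.7) = -0.8306;  x3 ← (1−ω)·0.0000 + ω·-0.8306 = -1.0050
  x4: GS value = (-5 - (-2)·0.4071 - (1)·-0.3819 - (3)·-1.0050) / (10) = -0.0789;  x4 ← (1−ω)·-1.0000 + ω·-0.0789 = 0.1145
Iteration 2:
  x1: GS value = (10 - (-4)·-0.3819 - (4)·-1.0050 - (2)·0.1145) / (14) = 0.8760;  x1 ← (1−ω)·0.4071 + ω·0.8760 = 0.9745
  x2: GS value = (-7 - (1.7)·0.9745 - (-3)·-1.0050 - (4)·0.1145) / (11.7) = -1.0367;  x2 ← (1−ω)·-0.3819 + ω·-1.0367 = -1.1742
  x3: GS value = (-3 - (2.4)·0.9745 - (-1.7)·-1.1742 - (-2.6)·0.1145) / (8.7) = -0.8089;  x3 ← (1−ω)·-1.0050 + ω·-0.8089 = -0.7677
  x4: GS value = (-5 - (-2)·0.9745 - (1)·-1.1742 - (3)·-0.7677) / (10) = 0.0426;  x4 ← (1−ω)·0.1145 + ω·0.0426 = 0.0275

(0.9745, -1.1742, -0.7677, 0.0275)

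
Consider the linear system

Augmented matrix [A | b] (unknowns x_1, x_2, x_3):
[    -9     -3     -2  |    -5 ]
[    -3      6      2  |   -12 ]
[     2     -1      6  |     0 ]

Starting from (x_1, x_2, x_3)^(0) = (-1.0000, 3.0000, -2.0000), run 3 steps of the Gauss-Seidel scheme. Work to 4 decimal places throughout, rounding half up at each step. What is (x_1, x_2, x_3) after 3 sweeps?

(1.1522, -1.2295, -0.5890)

Iteration 1:
  x_1 = (-5 - (-3)·3.0000 - (-2)·-2.0000) / (-9) = 0.0000
  x_2 = (-12 - (-3)·0.0000 - (2)·-2.0000) / (6) = -1.3333
  x_3 = (0 - (2)·0.0000 - (-1)·-1.3333) / (6) = -0.2222
Iteration 2:
  x_1 = (-5 - (-3)·-1.3333 - (-2)·-0.2222) / (-9) = 1.0494
  x_2 = (-12 - (-3)·1.0494 - (2)·-0.2222) / (6) = -1.4012
  x_3 = (0 - (2)·1.0494 - (-1)·-1.4012) / (6) = -0.5833
Iteration 3:
  x_1 = (-5 - (-3)·-1.4012 - (-2)·-0.5833) / (-9) = 1.1522
  x_2 = (-12 - (-3)·1.1522 - (2)·-0.5833) / (6) = -1.2295
  x_3 = (0 - (2)·1.1522 - (-1)·-1.2295) / (6) = -0.5890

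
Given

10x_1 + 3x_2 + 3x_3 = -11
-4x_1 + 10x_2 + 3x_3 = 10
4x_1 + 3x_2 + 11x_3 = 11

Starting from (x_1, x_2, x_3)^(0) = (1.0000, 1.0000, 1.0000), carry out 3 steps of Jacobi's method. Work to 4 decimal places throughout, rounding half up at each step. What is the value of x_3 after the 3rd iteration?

1.5022

Iteration 1:
  x_1 = (-11 - (3)·1.0000 - (3)·1.0000) / (10) = -1.7000
  x_2 = (10 - (-4)·1.0000 - (3)·1.0000) / (10) = 1.1000
  x_3 = (11 - (4)·1.0000 - (3)·1.0000) / (11) = 0.3636
Iteration 2:
  x_1 = (-11 - (3)·1.1000 - (3)·0.3636) / (10) = -1.5391
  x_2 = (10 - (-4)·-1.7000 - (3)·0.3636) / (10) = 0.2109
  x_3 = (11 - (4)·-1.7000 - (3)·1.1000) / (11) = 1.3182
Iteration 3:
  x_1 = (-11 - (3)·0.2109 - (3)·1.3182) / (10) = -1.5587
  x_2 = (10 - (-4)·-1.5391 - (3)·1.3182) / (10) = -0.0111
  x_3 = (11 - (4)·-1.5391 - (3)·0.2109) / (11) = 1.5022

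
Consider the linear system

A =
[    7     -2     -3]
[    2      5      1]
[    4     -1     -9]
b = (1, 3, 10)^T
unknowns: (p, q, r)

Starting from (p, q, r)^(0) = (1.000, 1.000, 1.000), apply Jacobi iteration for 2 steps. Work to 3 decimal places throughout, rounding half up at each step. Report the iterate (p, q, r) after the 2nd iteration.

(-0.191, 0.413, -0.730)

Iteration 1:
  p = (1 - (-2)·1.000 - (-3)·1.000) / (7) = 0.857
  q = (3 - (2)·1.000 - (1)·1.000) / (5) = 0.000
  r = (10 - (4)·1.000 - (-1)·1.000) / (-9) = -0.778
Iteration 2:
  p = (1 - (-2)·0.000 - (-3)·-0.778) / (7) = -0.191
  q = (3 - (2)·0.857 - (1)·-0.778) / (5) = 0.413
  r = (10 - (4)·0.857 - (-1)·0.000) / (-9) = -0.730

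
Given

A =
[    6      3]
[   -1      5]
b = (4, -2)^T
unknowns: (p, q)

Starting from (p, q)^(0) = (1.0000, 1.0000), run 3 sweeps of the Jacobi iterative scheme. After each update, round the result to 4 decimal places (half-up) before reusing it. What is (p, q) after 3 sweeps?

Iteration 1:
  p = (4 - (3)·1.0000) / (6) = 0.1667
  q = (-2 - (-1)·1.0000) / (5) = -0.2000
Iteration 2:
  p = (4 - (3)·-0.2000) / (6) = 0.7667
  q = (-2 - (-1)·0.1667) / (5) = -0.3667
Iteration 3:
  p = (4 - (3)·-0.3667) / (6) = 0.8500
  q = (-2 - (-1)·0.7667) / (5) = -0.2467

(0.8500, -0.2467)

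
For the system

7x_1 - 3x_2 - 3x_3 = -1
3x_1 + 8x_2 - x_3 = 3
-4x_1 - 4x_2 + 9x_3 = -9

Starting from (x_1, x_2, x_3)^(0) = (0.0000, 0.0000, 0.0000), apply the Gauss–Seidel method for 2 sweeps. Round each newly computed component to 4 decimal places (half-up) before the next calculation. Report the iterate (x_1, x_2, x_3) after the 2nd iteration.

(-0.3333, 0.3909, -0.9744)

Iteration 1:
  x_1 = (-1 - (-3)·0.0000 - (-3)·0.0000) / (7) = -0.1429
  x_2 = (3 - (3)·-0.1429 - (-1)·0.0000) / (8) = 0.4286
  x_3 = (-9 - (-4)·-0.1429 - (-4)·0.4286) / (9) = -0.8730
Iteration 2:
  x_1 = (-1 - (-3)·0.4286 - (-3)·-0.8730) / (7) = -0.3333
  x_2 = (3 - (3)·-0.3333 - (-1)·-0.8730) / (8) = 0.3909
  x_3 = (-9 - (-4)·-0.3333 - (-4)·0.3909) / (9) = -0.9744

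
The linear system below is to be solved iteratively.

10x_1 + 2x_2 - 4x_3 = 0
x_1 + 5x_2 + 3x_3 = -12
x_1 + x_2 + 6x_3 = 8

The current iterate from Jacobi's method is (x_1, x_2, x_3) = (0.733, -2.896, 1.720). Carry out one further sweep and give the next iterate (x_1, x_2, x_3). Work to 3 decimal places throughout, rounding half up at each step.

(1.267, -3.579, 1.694)

One sweep:
  x_1 = (0 - (2)·-2.896 - (-4)·1.720) / (10) = 1.267
  x_2 = (-12 - (1)·0.733 - (3)·1.720) / (5) = -3.579
  x_3 = (8 - (1)·0.733 - (1)·-2.896) / (6) = 1.694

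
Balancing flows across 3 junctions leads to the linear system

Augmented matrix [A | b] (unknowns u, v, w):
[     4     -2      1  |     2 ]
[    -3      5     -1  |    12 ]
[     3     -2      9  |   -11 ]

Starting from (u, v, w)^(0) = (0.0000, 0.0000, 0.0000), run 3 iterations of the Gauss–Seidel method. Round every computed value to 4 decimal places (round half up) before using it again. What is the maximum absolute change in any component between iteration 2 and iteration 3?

Iteration 1:
  u = (2 - (-2)·0.0000 - (1)·0.0000) / (4) = 0.5000
  v = (12 - (-3)·0.5000 - (-1)·0.0000) / (5) = 2.7000
  w = (-11 - (3)·0.5000 - (-2)·2.7000) / (9) = -0.7889
Iteration 2:
  u = (2 - (-2)·2.7000 - (1)·-0.7889) / (4) = 2.0472
  v = (12 - (-3)·2.0472 - (-1)·-0.7889) / (5) = 3.4705
  w = (-11 - (3)·2.0472 - (-2)·3.4705) / (9) = -1.1334
Iteration 3:
  u = (2 - (-2)·3.4705 - (1)·-1.1334) / (4) = 2.5186
  v = (12 - (-3)·2.5186 - (-1)·-1.1334) / (5) = 3.6845
  w = (-11 - (3)·2.5186 - (-2)·3.6845) / (9) = -1.2430
Change: (0.4714, 0.2140, -0.1096) → max |·| = 0.4714

0.4714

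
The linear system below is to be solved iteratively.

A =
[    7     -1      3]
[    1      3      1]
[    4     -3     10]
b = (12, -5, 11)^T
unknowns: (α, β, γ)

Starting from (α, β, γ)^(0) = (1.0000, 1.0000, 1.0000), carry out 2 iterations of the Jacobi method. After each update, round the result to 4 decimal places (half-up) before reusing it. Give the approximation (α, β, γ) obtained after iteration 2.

(0.9524, -2.4762, -0.1714)

Iteration 1:
  α = (12 - (-1)·1.0000 - (3)·1.0000) / (7) = 1.4286
  β = (-5 - (1)·1.0000 - (1)·1.0000) / (3) = -2.3333
  γ = (11 - (4)·1.0000 - (-3)·1.0000) / (10) = 1.0000
Iteration 2:
  α = (12 - (-1)·-2.3333 - (3)·1.0000) / (7) = 0.9524
  β = (-5 - (1)·1.4286 - (1)·1.0000) / (3) = -2.4762
  γ = (11 - (4)·1.4286 - (-3)·-2.3333) / (10) = -0.1714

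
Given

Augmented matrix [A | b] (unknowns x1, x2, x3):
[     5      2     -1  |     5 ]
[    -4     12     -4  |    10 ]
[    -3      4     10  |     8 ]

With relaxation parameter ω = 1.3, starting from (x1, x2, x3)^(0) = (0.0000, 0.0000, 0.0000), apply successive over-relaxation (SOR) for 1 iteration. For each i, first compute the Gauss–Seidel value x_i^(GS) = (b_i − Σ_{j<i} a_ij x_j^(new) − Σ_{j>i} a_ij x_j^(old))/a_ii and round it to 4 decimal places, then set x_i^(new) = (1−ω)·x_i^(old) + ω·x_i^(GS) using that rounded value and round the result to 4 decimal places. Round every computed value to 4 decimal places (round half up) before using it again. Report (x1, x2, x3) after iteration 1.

(1.3000, 1.6467, 0.6907)

Iteration 1:
  x1: GS value = (5 - (2)·0.0000 - (-1)·0.0000) / (5) = 1.0000;  x1 ← (1−ω)·0.0000 + ω·1.0000 = 1.3000
  x2: GS value = (10 - (-4)·1.3000 - (-4)·0.0000) / (12) = 1.2667;  x2 ← (1−ω)·0.0000 + ω·1.2667 = 1.6467
  x3: GS value = (8 - (-3)·1.3000 - (4)·1.6467) / (10) = 0.5313;  x3 ← (1−ω)·0.0000 + ω·0.5313 = 0.6907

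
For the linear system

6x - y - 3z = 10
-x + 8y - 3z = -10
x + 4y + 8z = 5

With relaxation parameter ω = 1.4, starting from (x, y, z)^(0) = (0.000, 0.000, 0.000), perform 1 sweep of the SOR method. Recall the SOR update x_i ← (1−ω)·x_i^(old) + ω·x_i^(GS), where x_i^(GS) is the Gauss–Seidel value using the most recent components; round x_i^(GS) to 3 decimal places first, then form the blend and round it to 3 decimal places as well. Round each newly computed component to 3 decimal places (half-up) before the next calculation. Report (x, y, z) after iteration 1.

Iteration 1:
  x: GS value = (10 - (-1)·0.000 - (-3)·0.000) / (6) = 1.667;  x ← (1−ω)·0.000 + ω·1.667 = 2.334
  y: GS value = (-10 - (-1)·2.334 - (-3)·0.000) / (8) = -0.958;  y ← (1−ω)·0.000 + ω·-0.958 = -1.341
  z: GS value = (5 - (1)·2.334 - (4)·-1.341) / (8) = 1.004;  z ← (1−ω)·0.000 + ω·1.004 = 1.406

(2.334, -1.341, 1.406)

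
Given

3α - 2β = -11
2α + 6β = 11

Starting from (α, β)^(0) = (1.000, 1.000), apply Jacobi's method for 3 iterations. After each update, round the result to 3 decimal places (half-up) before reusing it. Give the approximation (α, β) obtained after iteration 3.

(-1.778, 2.722)

Iteration 1:
  α = (-11 - (-2)·1.000) / (3) = -3.000
  β = (11 - (2)·1.000) / (6) = 1.500
Iteration 2:
  α = (-11 - (-2)·1.500) / (3) = -2.667
  β = (11 - (2)·-3.000) / (6) = 2.833
Iteration 3:
  α = (-11 - (-2)·2.833) / (3) = -1.778
  β = (11 - (2)·-2.667) / (6) = 2.722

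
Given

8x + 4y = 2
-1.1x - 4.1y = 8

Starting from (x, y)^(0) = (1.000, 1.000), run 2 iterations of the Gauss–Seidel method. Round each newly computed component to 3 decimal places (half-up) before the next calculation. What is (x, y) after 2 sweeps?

(1.192, -2.271)

Iteration 1:
  x = (2 - (4)·1.000) / (8) = -0.250
  y = (8 - (-1.1)·-0.250) / (-4.1) = -1.884
Iteration 2:
  x = (2 - (4)·-1.884) / (8) = 1.192
  y = (8 - (-1.1)·1.192) / (-4.1) = -2.271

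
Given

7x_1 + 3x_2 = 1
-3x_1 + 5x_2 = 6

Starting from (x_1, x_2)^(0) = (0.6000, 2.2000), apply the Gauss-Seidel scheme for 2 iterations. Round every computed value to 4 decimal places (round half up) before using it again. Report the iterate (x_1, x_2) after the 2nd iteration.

Iteration 1:
  x_1 = (1 - (3)·2.2000) / (7) = -0.8000
  x_2 = (6 - (-3)·-0.8000) / (5) = 0.7200
Iteration 2:
  x_1 = (1 - (3)·0.7200) / (7) = -0.1657
  x_2 = (6 - (-3)·-0.1657) / (5) = 1.1006

(-0.1657, 1.1006)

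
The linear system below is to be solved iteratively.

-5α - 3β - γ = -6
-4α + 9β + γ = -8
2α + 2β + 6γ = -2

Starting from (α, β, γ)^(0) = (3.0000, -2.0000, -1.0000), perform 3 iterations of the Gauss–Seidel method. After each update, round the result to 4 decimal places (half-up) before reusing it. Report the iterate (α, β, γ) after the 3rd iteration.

Iteration 1:
  α = (-6 - (-3)·-2.0000 - (-1)·-1.0000) / (-5) = 2.6000
  β = (-8 - (-4)·2.6000 - (1)·-1.0000) / (9) = 0.3778
  γ = (-2 - (2)·2.6000 - (2)·0.3778) / (6) = -1.3259
Iteration 2:
  α = (-6 - (-3)·0.3778 - (-1)·-1.3259) / (-5) = 1.2385
  β = (-8 - (-4)·1.2385 - (1)·-1.3259) / (9) = -0.1911
  γ = (-2 - (2)·1.2385 - (2)·-0.1911) / (6) = -0.6825
Iteration 3:
  α = (-6 - (-3)·-0.1911 - (-1)·-0.6825) / (-5) = 1.4512
  β = (-8 - (-4)·1.4512 - (1)·-0.6825) / (9) = -0.1681
  γ = (-2 - (2)·1.4512 - (2)·-0.1681) / (6) = -0.7610

(1.4512, -0.1681, -0.7610)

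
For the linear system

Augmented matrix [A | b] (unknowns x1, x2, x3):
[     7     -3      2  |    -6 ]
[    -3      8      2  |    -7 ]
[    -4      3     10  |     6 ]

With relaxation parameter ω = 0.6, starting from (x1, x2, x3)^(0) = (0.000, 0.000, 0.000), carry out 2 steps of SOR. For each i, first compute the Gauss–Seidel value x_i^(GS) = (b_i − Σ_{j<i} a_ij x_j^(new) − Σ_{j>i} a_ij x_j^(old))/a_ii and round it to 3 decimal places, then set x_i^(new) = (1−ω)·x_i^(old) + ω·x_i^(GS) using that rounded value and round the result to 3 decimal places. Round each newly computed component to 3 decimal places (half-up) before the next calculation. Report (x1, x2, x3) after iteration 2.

Iteration 1:
  x1: GS value = (-6 - (-3)·0.000 - (2)·0.000) / (7) = -0.857;  x1 ← (1−ω)·0.000 + ω·-0.857 = -0.514
  x2: GS value = (-7 - (-3)·-0.514 - (2)·0.000) / (8) = -1.068;  x2 ← (1−ω)·0.000 + ω·-1.068 = -0.641
  x3: GS value = (6 - (-4)·-0.514 - (3)·-0.641) / (10) = 0.587;  x3 ← (1−ω)·0.000 + ω·0.587 = 0.352
Iteration 2:
  x1: GS value = (-6 - (-3)·-0.641 - (2)·0.352) / (7) = -1.232;  x1 ← (1−ω)·-0.514 + ω·-1.232 = -0.945
  x2: GS value = (-7 - (-3)·-0.945 - (2)·0.352) / (8) = -1.317;  x2 ← (1−ω)·-0.641 + ω·-1.317 = -1.047
  x3: GS value = (6 - (-4)·-0.945 - (3)·-1.047) / (10) = 0.536;  x3 ← (1−ω)·0.352 + ω·0.536 = 0.462

(-0.945, -1.047, 0.462)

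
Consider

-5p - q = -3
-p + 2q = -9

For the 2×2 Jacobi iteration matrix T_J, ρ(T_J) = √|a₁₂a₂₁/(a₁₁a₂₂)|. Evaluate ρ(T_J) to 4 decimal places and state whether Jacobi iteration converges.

0.3162

a₁₂a₂₁/(a₁₁a₂₂) = (-1)·(-1) / ((-5)·(2)) = -0.100000
ρ = √|-0.100000| = √0.100000 = 0.3162
ρ < 1, so Jacobi converges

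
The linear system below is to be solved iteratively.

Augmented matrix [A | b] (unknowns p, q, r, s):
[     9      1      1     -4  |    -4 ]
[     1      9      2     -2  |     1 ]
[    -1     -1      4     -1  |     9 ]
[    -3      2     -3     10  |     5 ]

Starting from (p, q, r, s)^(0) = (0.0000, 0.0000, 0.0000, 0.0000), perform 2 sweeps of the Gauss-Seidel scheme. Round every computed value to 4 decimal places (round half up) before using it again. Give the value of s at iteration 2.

1.1652

Iteration 1:
  p = (-4 - (1)·0.0000 - (1)·0.0000 - (-4)·0.0000) / (9) = -0.4444
  q = (1 - (1)·-0.4444 - (2)·0.0000 - (-2)·0.0000) / (9) = 0.1605
  r = (9 - (-1)·-0.4444 - (-1)·0.1605 - (-1)·0.0000) / (4) = 2.1790
  s = (5 - (-3)·-0.4444 - (2)·0.1605 - (-3)·2.1790) / (10) = 0.9883
Iteration 2:
  p = (-4 - (1)·0.1605 - (1)·2.1790 - (-4)·0.9883) / (9) = -0.2651
  q = (1 - (1)·-0.2651 - (2)·2.1790 - (-2)·0.9883) / (9) = -0.1240
  r = (9 - (-1)·-0.2651 - (-1)·-0.1240 - (-1)·0.9883) / (4) = 2.3998
  s = (5 - (-3)·-0.2651 - (2)·-0.1240 - (-3)·2.3998) / (10) = 1.1652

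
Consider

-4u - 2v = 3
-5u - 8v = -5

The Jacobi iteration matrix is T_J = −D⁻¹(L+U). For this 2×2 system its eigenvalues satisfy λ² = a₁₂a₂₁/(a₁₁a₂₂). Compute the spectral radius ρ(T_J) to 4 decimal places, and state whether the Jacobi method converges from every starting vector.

a₁₂a₂₁/(a₁₁a₂₂) = (-2)·(-5) / ((-4)·(-8)) = 0.312500
ρ = √|0.312500| = √0.312500 = 0.5590
ρ < 1, so Jacobi converges

0.5590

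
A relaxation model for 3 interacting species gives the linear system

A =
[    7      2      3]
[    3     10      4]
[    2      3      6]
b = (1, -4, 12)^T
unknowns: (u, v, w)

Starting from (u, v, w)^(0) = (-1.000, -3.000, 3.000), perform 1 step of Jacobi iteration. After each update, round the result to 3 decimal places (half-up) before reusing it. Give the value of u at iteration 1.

Iteration 1:
  u = (1 - (2)·-3.000 - (3)·3.000) / (7) = -0.286
  v = (-4 - (3)·-1.000 - (4)·3.000) / (10) = -1.300
  w = (12 - (2)·-1.000 - (3)·-3.000) / (6) = 3.833

-0.286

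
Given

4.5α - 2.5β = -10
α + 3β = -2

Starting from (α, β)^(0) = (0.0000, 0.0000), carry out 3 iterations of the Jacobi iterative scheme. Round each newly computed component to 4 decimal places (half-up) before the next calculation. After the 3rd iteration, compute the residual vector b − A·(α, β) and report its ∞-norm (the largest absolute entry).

0.4114

Iteration 1:
  α = (-10 - (-2.5)·0.0000) / (4.5) = -2.2222
  β = (-2 - (1)·0.0000) / (3) = -0.6667
Iteration 2:
  α = (-10 - (-2.5)·-0.6667) / (4.5) = -2.5926
  β = (-2 - (1)·-2.2222) / (3) = 0.0741
Iteration 3:
  α = (-10 - (-2.5)·0.0741) / (4.5) = -2.1811
  β = (-2 - (1)·-2.5926) / (3) = 0.1975
Residual b − A·x = (0.3087, -0.4114); ∞-norm = 0.4114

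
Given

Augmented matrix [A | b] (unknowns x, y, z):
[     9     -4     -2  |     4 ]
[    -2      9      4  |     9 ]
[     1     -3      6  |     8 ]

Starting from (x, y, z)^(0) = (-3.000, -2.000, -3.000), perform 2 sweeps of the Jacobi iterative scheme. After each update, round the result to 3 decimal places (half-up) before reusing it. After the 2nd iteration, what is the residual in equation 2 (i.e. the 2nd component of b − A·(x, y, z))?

Iteration 1:
  x = (4 - (-4)·-2.000 - (-2)·-3.000) / (9) = -1.111
  y = (9 - (-2)·-3.000 - (4)·-3.000) / (9) = 1.667
  z = (8 - (1)·-3.000 - (-3)·-2.000) / (6) = 0.833
Iteration 2:
  x = (4 - (-4)·1.667 - (-2)·0.833) / (9) = 1.370
  y = (9 - (-2)·-1.111 - (4)·0.833) / (9) = 0.383
  z = (8 - (1)·-1.111 - (-3)·1.667) / (6) = 2.352
Residual b − A·x = (-2.094, -1.115, -6.333)

-1.115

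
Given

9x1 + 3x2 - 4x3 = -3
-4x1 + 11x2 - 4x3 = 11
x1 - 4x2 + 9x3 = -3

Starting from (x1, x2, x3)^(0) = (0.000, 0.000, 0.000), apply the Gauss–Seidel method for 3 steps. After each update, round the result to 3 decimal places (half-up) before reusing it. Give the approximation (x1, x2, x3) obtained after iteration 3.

Iteration 1:
  x1 = (-3 - (3)·0.000 - (-4)·0.000) / (9) = -0.333
  x2 = (11 - (-4)·-0.333 - (-4)·0.000) / (11) = 0.879
  x3 = (-3 - (1)·-0.333 - (-4)·0.879) / (9) = 0.094
Iteration 2:
  x1 = (-3 - (3)·0.879 - (-4)·0.094) / (9) = -0.585
  x2 = (11 - (-4)·-0.585 - (-4)·0.094) / (11) = 0.821
  x3 = (-3 - (1)·-0.585 - (-4)·0.821) / (9) = 0.097
Iteration 3:
  x1 = (-3 - (3)·0.821 - (-4)·0.097) / (9) = -0.564
  x2 = (11 - (-4)·-0.564 - (-4)·0.097) / (11) = 0.830
  x3 = (-3 - (1)·-0.564 - (-4)·0.830) / (9) = 0.098

(-0.564, 0.830, 0.098)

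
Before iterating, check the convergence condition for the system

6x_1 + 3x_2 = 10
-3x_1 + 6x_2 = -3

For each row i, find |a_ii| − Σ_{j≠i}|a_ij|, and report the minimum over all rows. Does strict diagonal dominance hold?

3

row 1: |6| − (3) = 3
row 2: |6| − (3) = 3
minimum over rows = 3 → strictly diagonally dominant (convergence guaranteed)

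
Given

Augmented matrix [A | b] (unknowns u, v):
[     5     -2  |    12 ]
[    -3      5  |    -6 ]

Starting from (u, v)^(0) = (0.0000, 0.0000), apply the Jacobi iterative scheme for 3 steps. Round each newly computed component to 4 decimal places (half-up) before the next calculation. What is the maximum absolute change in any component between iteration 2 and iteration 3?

0.5760

Iteration 1:
  u = (12 - (-2)·0.0000) / (5) = 2.4000
  v = (-6 - (-3)·0.0000) / (5) = -1.2000
Iteration 2:
  u = (12 - (-2)·-1.2000) / (5) = 1.9200
  v = (-6 - (-3)·2.4000) / (5) = 0.2400
Iteration 3:
  u = (12 - (-2)·0.2400) / (5) = 2.4960
  v = (-6 - (-3)·1.9200) / (5) = -0.0480
Change: (0.5760, -0.2880) → max |·| = 0.5760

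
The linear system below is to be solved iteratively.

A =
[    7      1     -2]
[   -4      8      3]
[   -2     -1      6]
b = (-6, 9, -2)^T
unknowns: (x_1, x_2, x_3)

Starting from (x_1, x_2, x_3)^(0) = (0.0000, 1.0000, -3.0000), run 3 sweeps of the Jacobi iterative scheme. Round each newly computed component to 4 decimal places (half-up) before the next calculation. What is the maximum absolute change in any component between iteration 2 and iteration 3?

0.4694

Iteration 1:
  x_1 = (-6 - (1)·1.0000 - (-2)·-3.0000) / (7) = -1.8571
  x_2 = (9 - (-4)·0.0000 - (3)·-3.0000) / (8) = 2.2500
  x_3 = (-2 - (-2)·0.0000 - (-1)·1.0000) / (6) = -0.1667
Iteration 2:
  x_1 = (-6 - (1)·2.2500 - (-2)·-0.1667) / (7) = -1.2262
  x_2 = (9 - (-4)·-1.8571 - (3)·-0.1667) / (8) = 0.2590
  x_3 = (-2 - (-2)·-1.8571 - (-1)·2.2500) / (6) = -0.5774
Iteration 3:
  x_1 = (-6 - (1)·0.2590 - (-2)·-0.5774) / (7) = -1.0591
  x_2 = (9 - (-4)·-1.2262 - (3)·-0.5774) / (8) = 0.7284
  x_3 = (-2 - (-2)·-1.2262 - (-1)·0.2590) / (6) = -0.6989
Change: (0.1671, 0.4694, -0.1215) → max |·| = 0.4694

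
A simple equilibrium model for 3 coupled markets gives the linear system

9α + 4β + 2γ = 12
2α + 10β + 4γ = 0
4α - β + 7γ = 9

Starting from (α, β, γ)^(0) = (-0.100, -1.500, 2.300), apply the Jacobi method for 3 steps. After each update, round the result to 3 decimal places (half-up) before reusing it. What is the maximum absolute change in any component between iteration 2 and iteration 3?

Iteration 1:
  α = (12 - (4)·-1.500 - (2)·2.300) / (9) = 1.489
  β = (0 - (2)·-0.100 - (4)·2.300) / (10) = -0.900
  γ = (9 - (4)·-0.100 - (-1)·-1.500) / (7) = 1.129
Iteration 2:
  α = (12 - (4)·-0.900 - (2)·1.129) / (9) = 1.482
  β = (0 - (2)·1.489 - (4)·1.129) / (10) = -0.749
  γ = (9 - (4)·1.489 - (-1)·-0.900) / (7) = 0.306
Iteration 3:
  α = (12 - (4)·-0.749 - (2)·0.306) / (9) = 1.598
  β = (0 - (2)·1.482 - (4)·0.306) / (10) = -0.419
  γ = (9 - (4)·1.482 - (-1)·-0.749) / (7) = 0.332
Change: (0.116, 0.330, 0.026) → max |·| = 0.330

0.330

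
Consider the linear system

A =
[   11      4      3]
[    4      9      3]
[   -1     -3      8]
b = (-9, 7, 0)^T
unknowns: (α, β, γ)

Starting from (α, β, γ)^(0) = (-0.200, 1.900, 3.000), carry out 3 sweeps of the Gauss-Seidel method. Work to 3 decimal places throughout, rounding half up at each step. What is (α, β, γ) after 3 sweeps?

Iteration 1:
  α = (-9 - (4)·1.900 - (3)·3.000) / (11) = -2.327
  β = (7 - (4)·-2.327 - (3)·3.000) / (9) = 0.812
  γ = (0 - (-1)·-2.327 - (-3)·0.812) / (8) = 0.014
Iteration 2:
  α = (-9 - (4)·0.812 - (3)·0.014) / (11) = -1.117
  β = (7 - (4)·-1.117 - (3)·0.014) / (9) = 1.270
  γ = (0 - (-1)·-1.117 - (-3)·1.270) / (8) = 0.337
Iteration 3:
  α = (-9 - (4)·1.270 - (3)·0.337) / (11) = -1.372
  β = (7 - (4)·-1.372 - (3)·0.337) / (9) = 1.275
  γ = (0 - (-1)·-1.372 - (-3)·1.275) / (8) = 0.307

(-1.372, 1.275, 0.307)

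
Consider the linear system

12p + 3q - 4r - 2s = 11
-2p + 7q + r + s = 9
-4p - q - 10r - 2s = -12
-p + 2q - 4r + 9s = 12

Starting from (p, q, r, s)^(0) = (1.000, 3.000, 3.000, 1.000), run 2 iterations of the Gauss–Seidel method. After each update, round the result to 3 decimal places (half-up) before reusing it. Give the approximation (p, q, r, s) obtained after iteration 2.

(0.995, 1.319, 0.391, 1.325)

Iteration 1:
  p = (11 - (3)·3.000 - (-4)·3.000 - (-2)·1.000) / (12) = 1.333
  q = (9 - (-2)·1.333 - (1)·3.000 - (1)·1.000) / (7) = 1.095
  r = (-12 - (-4)·1.333 - (-1)·1.095 - (-2)·1.000) / (-10) = 0.357
  s = (12 - (-1)·1.333 - (2)·1.095 - (-4)·0.357) / (9) = 1.397
Iteration 2:
  p = (11 - (3)·1.095 - (-4)·0.357 - (-2)·1.397) / (12) = 0.995
  q = (9 - (-2)·0.995 - (1)·0.357 - (1)·1.397) / (7) = 1.319
  r = (-12 - (-4)·0.995 - (-1)·1.319 - (-2)·1.397) / (-10) = 0.391
  s = (12 - (-1)·0.995 - (2)·1.319 - (-4)·0.391) / (9) = 1.325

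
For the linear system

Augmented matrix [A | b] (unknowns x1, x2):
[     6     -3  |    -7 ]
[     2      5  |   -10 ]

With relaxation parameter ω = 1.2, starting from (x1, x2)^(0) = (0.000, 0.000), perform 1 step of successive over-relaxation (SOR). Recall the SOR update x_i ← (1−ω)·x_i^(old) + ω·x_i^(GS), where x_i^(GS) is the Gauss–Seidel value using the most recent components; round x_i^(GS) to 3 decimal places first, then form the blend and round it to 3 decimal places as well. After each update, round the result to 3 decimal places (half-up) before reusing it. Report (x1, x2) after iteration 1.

(-1.400, -1.728)

Iteration 1:
  x1: GS value = (-7 - (-3)·0.000) / (6) = -1.167;  x1 ← (1−ω)·0.000 + ω·-1.167 = -1.400
  x2: GS value = (-10 - (2)·-1.400) / (5) = -1.440;  x2 ← (1−ω)·0.000 + ω·-1.440 = -1.728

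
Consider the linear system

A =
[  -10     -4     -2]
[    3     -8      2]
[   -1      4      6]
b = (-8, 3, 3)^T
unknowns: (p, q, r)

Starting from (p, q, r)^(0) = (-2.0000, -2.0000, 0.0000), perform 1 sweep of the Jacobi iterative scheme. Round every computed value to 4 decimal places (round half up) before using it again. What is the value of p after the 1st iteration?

Iteration 1:
  p = (-8 - (-4)·-2.0000 - (-2)·0.0000) / (-10) = 1.6000
  q = (3 - (3)·-2.0000 - (2)·0.0000) / (-8) = -1.1250
  r = (3 - (-1)·-2.0000 - (4)·-2.0000) / (6) = 1.5000

1.6000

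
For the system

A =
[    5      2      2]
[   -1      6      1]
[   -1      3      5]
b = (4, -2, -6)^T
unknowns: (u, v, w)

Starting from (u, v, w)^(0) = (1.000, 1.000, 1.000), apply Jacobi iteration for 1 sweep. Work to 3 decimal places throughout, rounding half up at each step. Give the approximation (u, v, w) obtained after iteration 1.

(0.000, -0.333, -1.600)

Iteration 1:
  u = (4 - (2)·1.000 - (2)·1.000) / (5) = 0.000
  v = (-2 - (-1)·1.000 - (1)·1.000) / (6) = -0.333
  w = (-6 - (-1)·1.000 - (3)·1.000) / (5) = -1.600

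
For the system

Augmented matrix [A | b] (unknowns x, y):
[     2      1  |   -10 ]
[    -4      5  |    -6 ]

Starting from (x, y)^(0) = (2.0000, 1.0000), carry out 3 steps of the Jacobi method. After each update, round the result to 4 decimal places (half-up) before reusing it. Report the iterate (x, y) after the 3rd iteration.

Iteration 1:
  x = (-10 - (1)·1.0000) / (2) = -5.5000
  y = (-6 - (-4)·2.0000) / (5) = 0.4000
Iteration 2:
  x = (-10 - (1)·0.4000) / (2) = -5.2000
  y = (-6 - (-4)·-5.5000) / (5) = -5.6000
Iteration 3:
  x = (-10 - (1)·-5.6000) / (2) = -2.2000
  y = (-6 - (-4)·-5.2000) / (5) = -5.3600

(-2.2000, -5.3600)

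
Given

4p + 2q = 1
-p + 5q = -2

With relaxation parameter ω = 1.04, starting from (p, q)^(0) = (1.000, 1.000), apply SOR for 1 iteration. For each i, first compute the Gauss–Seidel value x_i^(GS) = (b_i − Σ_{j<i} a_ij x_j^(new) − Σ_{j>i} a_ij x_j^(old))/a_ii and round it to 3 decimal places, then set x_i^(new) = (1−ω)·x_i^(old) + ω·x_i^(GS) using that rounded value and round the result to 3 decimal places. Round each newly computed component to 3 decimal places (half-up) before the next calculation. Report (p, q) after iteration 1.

(-0.300, -0.518)

Iteration 1:
  p: GS value = (1 - (2)·1.000) / (4) = -0.250;  p ← (1−ω)·1.000 + ω·-0.250 = -0.300
  q: GS value = (-2 - (-1)·-0.300) / (5) = -0.460;  q ← (1−ω)·1.000 + ω·-0.460 = -0.518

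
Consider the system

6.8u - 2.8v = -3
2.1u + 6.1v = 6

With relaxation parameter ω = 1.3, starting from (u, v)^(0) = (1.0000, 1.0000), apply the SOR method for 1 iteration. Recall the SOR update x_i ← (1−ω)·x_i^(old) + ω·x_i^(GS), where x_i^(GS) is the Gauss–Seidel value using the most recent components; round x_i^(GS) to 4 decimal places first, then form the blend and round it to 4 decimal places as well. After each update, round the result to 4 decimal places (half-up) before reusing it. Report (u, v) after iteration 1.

Iteration 1:
  u: GS value = (-3 - (-2.8)·1.0000) / (6.8) = -0.0294;  u ← (1−ω)·1.0000 + ω·-0.0294 = -0.3382
  v: GS value = (6 - (2.1)·-0.3382) / (6.1) = 1.1000;  v ← (1−ω)·1.0000 + ω·1.1000 = 1.1300

(-0.3382, 1.1300)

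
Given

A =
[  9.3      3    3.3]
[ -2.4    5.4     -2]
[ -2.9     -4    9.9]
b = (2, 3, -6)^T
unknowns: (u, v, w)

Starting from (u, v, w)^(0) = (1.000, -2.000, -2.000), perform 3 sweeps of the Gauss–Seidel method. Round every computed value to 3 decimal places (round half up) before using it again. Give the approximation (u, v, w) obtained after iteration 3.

Iteration 1:
  u = (2 - (3)·-2.000 - (3.3)·-2.000) / (9.3) = 1.570
  v = (3 - (-2.4)·1.570 - (-2)·-2.000) / (5.4) = 0.513
  w = (-6 - (-2.9)·1.570 - (-4)·0.513) / (9.9) = 0.061
Iteration 2:
  u = (2 - (3)·0.513 - (3.3)·0.061) / (9.3) = 0.028
  v = (3 - (-2.4)·0.028 - (-2)·0.061) / (5.4) = 0.591
  w = (-6 - (-2.9)·0.028 - (-4)·0.591) / (9.9) = -0.359
Iteration 3:
  u = (2 - (3)·0.591 - (3.3)·-0.359) / (9.3) = 0.152
  v = (3 - (-2.4)·0.152 - (-2)·-0.359) / (5.4) = 0.490
  w = (-6 - (-2.9)·0.152 - (-4)·0.490) / (9.9) = -0.364

(0.152, 0.490, -0.364)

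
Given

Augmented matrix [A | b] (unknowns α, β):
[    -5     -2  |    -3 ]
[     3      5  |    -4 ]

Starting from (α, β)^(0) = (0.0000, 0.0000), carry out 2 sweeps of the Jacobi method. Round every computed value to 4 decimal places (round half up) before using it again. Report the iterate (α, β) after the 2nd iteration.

(0.9200, -1.1600)

Iteration 1:
  α = (-3 - (-2)·0.0000) / (-5) = 0.6000
  β = (-4 - (3)·0.0000) / (5) = -0.8000
Iteration 2:
  α = (-3 - (-2)·-0.8000) / (-5) = 0.9200
  β = (-4 - (3)·0.6000) / (5) = -1.1600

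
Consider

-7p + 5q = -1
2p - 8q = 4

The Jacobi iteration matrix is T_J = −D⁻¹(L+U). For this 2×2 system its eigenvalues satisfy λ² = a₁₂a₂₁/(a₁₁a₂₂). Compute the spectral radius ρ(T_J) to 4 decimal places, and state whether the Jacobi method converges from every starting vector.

0.4226

a₁₂a₂₁/(a₁₁a₂₂) = (5)·(2) / ((-7)·(-8)) = 0.178571
ρ = √|0.178571| = √0.178571 = 0.4226
ρ < 1, so Jacobi converges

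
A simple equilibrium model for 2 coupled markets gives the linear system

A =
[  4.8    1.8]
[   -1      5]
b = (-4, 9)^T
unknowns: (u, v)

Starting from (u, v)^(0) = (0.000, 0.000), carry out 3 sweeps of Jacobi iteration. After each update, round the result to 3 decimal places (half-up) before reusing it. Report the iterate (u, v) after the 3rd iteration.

(-1.446, 1.498)

Iteration 1:
  u = (-4 - (1.8)·0.000) / (4.8) = -0.833
  v = (9 - (-1)·0.000) / (5) = 1.800
Iteration 2:
  u = (-4 - (1.8)·1.800) / (4.8) = -1.508
  v = (9 - (-1)·-0.833) / (5) = 1.633
Iteration 3:
  u = (-4 - (1.8)·1.633) / (4.8) = -1.446
  v = (9 - (-1)·-1.508) / (5) = 1.498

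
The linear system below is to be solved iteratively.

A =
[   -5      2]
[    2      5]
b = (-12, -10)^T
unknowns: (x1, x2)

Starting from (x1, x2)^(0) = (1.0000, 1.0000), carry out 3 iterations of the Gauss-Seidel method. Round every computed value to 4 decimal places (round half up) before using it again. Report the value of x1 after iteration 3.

1.4157

Iteration 1:
  x1 = (-12 - (2)·1.0000) / (-5) = 2.8000
  x2 = (-10 - (2)·2.8000) / (5) = -3.1200
Iteration 2:
  x1 = (-12 - (2)·-3.1200) / (-5) = 1.1520
  x2 = (-10 - (2)·1.1520) / (5) = -2.4608
Iteration 3:
  x1 = (-12 - (2)·-2.4608) / (-5) = 1.4157
  x2 = (-10 - (2)·1.4157) / (5) = -2.5663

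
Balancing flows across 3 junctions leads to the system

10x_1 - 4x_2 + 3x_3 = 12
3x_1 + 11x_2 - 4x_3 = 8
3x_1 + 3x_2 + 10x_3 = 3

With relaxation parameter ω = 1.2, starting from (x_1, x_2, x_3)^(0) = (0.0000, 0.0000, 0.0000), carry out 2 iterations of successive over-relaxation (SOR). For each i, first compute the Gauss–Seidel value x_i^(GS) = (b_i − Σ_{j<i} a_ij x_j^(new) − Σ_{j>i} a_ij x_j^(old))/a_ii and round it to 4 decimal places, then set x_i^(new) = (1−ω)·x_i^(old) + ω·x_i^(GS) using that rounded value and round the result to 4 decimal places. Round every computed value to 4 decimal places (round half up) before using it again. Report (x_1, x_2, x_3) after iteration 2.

Iteration 1:
  x_1: GS value = (12 - (-4)·0.0000 - (3)·0.0000) / (10) = 1.2000;  x_1 ← (1−ω)·0.0000 + ω·1.2000 = 1.4400
  x_2: GS value = (8 - (3)·1.4400 - (-4)·0.0000) / (11) = 0.3345;  x_2 ← (1−ω)·0.0000 + ω·0.3345 = 0.4014
  x_3: GS value = (3 - (3)·1.4400 - (3)·0.4014) / (10) = -0.2524;  x_3 ← (1−ω)·0.0000 + ω·-0.2524 = -0.3029
Iteration 2:
  x_1: GS value = (12 - (-4)·0.4014 - (3)·-0.3029) / (10) = 1.4514;  x_1 ← (1−ω)·1.4400 + ω·1.4514 = 1.4537
  x_2: GS value = (8 - (3)·1.4537 - (-4)·-0.3029) / (11) = 0.2207;  x_2 ← (1−ω)·0.4014 + ω·0.2207 = 0.1846
  x_3: GS value = (3 - (3)·1.4537 - (3)·0.1846) / (10) = -0.1915;  x_3 ← (1−ω)·-0.3029 + ω·-0.1915 = -0.1692

(1.4537, 0.1846, -0.1692)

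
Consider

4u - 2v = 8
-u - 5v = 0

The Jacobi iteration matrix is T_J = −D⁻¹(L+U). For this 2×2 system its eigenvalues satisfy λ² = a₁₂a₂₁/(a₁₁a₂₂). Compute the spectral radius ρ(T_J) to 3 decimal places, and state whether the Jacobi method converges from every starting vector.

a₁₂a₂₁/(a₁₁a₂₂) = (-2)·(-1) / ((4)·(-5)) = -0.100000
ρ = √|-0.100000| = √0.100000 = 0.316
ρ < 1, so Jacobi converges

0.316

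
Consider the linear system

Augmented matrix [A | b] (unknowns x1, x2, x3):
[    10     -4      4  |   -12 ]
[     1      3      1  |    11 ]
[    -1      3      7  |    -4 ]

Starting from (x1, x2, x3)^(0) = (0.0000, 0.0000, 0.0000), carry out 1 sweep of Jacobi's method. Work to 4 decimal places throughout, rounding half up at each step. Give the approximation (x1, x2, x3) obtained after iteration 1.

(-1.2000, 3.6667, -0.5714)

Iteration 1:
  x1 = (-12 - (-4)·0.0000 - (4)·0.0000) / (10) = -1.2000
  x2 = (11 - (1)·0.0000 - (1)·0.0000) / (3) = 3.6667
  x3 = (-4 - (-1)·0.0000 - (3)·0.0000) / (7) = -0.5714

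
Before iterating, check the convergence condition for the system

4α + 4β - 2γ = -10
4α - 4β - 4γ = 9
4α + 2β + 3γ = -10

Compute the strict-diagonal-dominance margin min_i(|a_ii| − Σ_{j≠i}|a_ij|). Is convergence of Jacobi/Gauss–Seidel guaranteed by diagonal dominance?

row 1: |4| − (4+2) = -2
row 2: |-4| − (4+4) = -4
row 3: |3| − (4+2) = -3
minimum over rows = -4 → not strictly diagonally dominant

-4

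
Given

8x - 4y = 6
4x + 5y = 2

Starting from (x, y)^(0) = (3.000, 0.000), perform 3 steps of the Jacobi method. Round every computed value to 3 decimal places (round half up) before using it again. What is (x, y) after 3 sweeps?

Iteration 1:
  x = (6 - (-4)·0.000) / (8) = 0.750
  y = (2 - (4)·3.000) / (5) = -2.000
Iteration 2:
  x = (6 - (-4)·-2.000) / (8) = -0.250
  y = (2 - (4)·0.750) / (5) = -0.200
Iteration 3:
  x = (6 - (-4)·-0.200) / (8) = 0.650
  y = (2 - (4)·-0.250) / (5) = 0.600

(0.650, 0.600)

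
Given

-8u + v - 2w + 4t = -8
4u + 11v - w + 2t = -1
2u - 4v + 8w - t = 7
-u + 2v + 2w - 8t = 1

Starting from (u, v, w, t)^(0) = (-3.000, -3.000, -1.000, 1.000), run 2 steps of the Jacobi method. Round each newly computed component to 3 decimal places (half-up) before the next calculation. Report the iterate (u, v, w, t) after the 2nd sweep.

Iteration 1:
  u = (-8 - (1)·-3.000 - (-2)·-1.000 - (4)·1.000) / (-8) = 1.375
  v = (-1 - (4)·-3.000 - (-1)·-1.000 - (2)·1.000) / (11) = 0.727
  w = (7 - (2)·-3.000 - (-4)·-3.000 - (-1)·1.000) / (8) = 0.250
  t = (1 - (-1)·-3.000 - (2)·-3.000 - (2)·-1.000) / (-8) = -0.750
Iteration 2:
  u = (-8 - (1)·0.727 - (-2)·0.250 - (4)·-0.750) / (-8) = 0.653
  v = (-1 - (4)·1.375 - (-1)·0.250 - (2)·-0.750) / (11) = -0.432
  w = (7 - (2)·1.375 - (-4)·0.727 - (-1)·-0.750) / (8) = 0.801
  t = (1 - (-1)·1.375 - (2)·0.727 - (2)·0.250) / (-8) = -0.053

(0.653, -0.432, 0.801, -0.053)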